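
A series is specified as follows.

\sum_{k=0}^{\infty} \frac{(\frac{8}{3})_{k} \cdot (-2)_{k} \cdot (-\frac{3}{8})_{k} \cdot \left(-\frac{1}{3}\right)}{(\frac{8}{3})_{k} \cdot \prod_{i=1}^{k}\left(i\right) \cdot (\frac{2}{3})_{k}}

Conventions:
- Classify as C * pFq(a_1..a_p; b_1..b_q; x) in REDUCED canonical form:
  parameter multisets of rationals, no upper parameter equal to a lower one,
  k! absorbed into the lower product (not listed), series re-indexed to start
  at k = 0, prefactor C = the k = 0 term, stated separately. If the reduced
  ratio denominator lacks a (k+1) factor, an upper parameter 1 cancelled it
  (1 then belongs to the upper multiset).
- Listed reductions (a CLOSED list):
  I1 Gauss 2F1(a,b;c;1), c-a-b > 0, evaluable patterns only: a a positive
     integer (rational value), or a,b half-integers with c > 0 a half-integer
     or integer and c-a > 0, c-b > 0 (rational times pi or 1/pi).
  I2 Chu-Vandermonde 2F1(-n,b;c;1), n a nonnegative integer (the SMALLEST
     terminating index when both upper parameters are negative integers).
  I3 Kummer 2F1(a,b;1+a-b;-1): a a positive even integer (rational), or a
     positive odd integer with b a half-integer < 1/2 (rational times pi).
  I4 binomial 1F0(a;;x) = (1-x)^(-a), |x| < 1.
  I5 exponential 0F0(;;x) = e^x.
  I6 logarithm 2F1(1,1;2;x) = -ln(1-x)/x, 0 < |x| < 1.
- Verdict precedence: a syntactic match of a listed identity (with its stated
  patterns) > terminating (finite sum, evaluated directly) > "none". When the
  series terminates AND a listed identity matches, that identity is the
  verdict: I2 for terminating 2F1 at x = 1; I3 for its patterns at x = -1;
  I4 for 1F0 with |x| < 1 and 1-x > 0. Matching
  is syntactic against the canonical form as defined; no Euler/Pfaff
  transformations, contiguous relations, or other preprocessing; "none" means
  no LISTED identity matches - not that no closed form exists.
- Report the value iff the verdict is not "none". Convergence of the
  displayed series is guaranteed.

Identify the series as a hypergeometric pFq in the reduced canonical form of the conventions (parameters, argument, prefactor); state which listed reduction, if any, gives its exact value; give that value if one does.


x = 1 here; the reduced form reads 2F1, upper {-2, -\frac{3}{8}}, lower {\frac{2}{3}}, C = -\frac{1}{3}. Verdict (x = 1): Vandermonde's identity (I2) applies (terminating 2F1 at x = 1 with n = 2, b = -3/8, c = \frac{2}{3}). Sum: -\frac{245}{384}.

Key step: t_0 = -\frac{1}{3} here, and the parameter 8/3 appears in both the upper and lower lists and cancels.
Step ratio: r(k) = 1 * (k-2) (k-\frac{3}{8}) / [(k+\frac{2}{3}) (k+1)] - rational; roots negated = parameters, x = 1, C = -\frac{1}{3}.


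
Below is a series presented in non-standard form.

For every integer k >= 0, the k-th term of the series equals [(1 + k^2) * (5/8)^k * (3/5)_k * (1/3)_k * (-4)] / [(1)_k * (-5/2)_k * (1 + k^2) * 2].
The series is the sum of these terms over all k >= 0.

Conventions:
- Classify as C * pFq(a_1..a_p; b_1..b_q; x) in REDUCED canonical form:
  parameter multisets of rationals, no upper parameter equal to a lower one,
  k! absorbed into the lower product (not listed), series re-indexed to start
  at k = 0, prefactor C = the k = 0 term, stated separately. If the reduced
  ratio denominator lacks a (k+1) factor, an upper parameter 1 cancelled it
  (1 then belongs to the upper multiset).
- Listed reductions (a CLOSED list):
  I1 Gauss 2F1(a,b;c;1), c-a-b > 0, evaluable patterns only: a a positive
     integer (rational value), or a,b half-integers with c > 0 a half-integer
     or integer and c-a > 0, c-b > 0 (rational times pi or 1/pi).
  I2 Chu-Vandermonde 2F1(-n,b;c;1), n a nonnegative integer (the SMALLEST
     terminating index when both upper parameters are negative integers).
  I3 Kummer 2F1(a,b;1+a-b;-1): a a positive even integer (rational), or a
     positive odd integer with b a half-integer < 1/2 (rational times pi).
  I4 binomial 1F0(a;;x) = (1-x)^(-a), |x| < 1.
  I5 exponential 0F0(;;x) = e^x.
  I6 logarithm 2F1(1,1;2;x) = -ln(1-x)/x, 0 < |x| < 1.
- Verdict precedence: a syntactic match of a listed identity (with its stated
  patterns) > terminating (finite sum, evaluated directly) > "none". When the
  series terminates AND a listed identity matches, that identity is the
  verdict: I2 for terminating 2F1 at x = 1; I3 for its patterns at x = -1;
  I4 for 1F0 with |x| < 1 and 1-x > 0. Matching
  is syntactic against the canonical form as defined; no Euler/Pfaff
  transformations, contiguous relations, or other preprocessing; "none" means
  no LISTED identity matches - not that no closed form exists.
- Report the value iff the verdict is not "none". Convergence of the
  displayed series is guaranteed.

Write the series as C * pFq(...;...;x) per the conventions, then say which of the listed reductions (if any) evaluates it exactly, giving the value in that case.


The series (x = 5/8) is 2F1: upper {1/3, 3/5}, lower {-5/2}, prefactor -2. Verdict: none - at argument 5/8 the multisets {1/3, 3/5} ; {-5/2} match no listed identity.

Key observation: t_0 = -2 here, and (1)_k (prefactor -2) is k! itself.
Ratio: r(k) = (5/8) * (k+1/3) (k+3/5) / [(k-5/2) (k+1)] - rational; roots negated = parameters, x = (5/8), C = -2.


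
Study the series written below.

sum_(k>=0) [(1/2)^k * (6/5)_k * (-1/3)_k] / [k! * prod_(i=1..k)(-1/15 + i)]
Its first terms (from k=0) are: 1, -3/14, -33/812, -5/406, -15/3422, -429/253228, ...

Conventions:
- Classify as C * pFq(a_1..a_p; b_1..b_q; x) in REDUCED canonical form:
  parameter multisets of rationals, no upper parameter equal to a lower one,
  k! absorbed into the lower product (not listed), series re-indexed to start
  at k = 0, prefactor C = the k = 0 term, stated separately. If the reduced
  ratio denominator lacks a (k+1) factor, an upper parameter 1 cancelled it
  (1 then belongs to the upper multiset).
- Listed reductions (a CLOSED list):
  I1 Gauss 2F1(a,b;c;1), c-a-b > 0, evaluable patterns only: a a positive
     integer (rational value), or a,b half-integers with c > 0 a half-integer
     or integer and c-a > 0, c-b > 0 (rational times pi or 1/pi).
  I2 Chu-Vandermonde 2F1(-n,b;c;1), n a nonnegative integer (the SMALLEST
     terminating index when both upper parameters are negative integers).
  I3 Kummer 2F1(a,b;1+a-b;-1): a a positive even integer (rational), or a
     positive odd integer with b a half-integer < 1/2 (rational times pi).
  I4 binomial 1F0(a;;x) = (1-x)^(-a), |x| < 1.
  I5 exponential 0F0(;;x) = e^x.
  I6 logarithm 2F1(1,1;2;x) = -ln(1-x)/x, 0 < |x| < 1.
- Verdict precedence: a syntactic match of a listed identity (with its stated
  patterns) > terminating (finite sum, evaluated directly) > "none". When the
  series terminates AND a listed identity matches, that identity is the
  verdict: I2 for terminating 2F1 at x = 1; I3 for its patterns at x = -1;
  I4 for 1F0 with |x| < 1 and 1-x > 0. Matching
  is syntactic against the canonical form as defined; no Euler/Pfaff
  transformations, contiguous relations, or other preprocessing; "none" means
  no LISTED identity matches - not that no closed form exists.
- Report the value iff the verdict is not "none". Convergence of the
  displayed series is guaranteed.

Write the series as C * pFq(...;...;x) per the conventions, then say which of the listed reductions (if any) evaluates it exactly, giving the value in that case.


At argument 1/2: a 2F1 with upper {-1/3, 6/5}, lower {14/15}, scaled by C = 1. Verdict: no listed reduction: x = 1/2 and upper {-1/3, 6/5} fail every I1-I6 pattern.

The tell: t_0 being 1, the lower running product (C = 1) is a rising factorial.
Term ratio: r(k) = (1/2) * (k-1/3) (k+6/5) / [(k+14/15) (k+1)] - poly over poly, x = (1/2) from leading terms; C = 1 at k = 0.


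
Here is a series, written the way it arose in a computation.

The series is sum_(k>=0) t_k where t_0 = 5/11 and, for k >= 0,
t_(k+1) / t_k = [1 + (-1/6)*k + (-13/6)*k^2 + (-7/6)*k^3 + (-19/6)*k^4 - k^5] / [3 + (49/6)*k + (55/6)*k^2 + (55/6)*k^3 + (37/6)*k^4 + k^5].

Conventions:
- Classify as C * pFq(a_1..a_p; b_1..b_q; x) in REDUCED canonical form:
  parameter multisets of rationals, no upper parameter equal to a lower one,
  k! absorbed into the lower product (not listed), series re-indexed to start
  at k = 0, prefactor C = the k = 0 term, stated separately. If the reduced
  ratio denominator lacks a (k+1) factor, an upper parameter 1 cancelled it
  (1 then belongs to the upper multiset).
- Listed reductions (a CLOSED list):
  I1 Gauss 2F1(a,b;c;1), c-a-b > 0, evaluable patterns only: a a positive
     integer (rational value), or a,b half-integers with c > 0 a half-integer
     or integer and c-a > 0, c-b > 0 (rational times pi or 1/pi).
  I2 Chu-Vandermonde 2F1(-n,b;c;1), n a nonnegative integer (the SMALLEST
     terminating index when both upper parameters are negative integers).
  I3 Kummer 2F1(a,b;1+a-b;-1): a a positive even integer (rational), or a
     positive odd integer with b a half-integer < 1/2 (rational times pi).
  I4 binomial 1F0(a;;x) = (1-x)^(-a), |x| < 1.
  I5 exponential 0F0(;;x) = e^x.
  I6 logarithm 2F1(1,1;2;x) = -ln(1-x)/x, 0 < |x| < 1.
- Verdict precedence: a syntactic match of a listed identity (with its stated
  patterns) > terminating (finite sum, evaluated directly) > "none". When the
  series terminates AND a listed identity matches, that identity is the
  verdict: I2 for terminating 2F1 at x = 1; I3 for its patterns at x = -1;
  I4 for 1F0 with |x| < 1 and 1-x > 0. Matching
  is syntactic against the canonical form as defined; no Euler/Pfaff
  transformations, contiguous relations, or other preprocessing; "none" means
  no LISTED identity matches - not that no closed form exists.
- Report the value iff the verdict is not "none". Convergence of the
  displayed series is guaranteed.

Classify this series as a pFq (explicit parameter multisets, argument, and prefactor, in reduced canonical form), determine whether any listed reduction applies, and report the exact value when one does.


Classification (C = 5/11): 2F1 with upper {-1/2, 3}, lower {9/2}, argument x = -1. Verdict: the Kummer evaluation I3 applies (x = -1; c = 9/2 equals 1+a-b for upper {-1/2, 3}: listed pattern). Value: (525/2816) * pi.

Key step: t_0 = 5/11 here, and the ratio is unreduced: k^2 + 1 divides both sides (C = 5/11, x = -1).
Adjacent-term ratio: r(k) = (-1) * (k-1/2) (k+3) / [(k+9/2) (k+1)] - rational; roots negated = parameters, x = (-1), C = 5/11.


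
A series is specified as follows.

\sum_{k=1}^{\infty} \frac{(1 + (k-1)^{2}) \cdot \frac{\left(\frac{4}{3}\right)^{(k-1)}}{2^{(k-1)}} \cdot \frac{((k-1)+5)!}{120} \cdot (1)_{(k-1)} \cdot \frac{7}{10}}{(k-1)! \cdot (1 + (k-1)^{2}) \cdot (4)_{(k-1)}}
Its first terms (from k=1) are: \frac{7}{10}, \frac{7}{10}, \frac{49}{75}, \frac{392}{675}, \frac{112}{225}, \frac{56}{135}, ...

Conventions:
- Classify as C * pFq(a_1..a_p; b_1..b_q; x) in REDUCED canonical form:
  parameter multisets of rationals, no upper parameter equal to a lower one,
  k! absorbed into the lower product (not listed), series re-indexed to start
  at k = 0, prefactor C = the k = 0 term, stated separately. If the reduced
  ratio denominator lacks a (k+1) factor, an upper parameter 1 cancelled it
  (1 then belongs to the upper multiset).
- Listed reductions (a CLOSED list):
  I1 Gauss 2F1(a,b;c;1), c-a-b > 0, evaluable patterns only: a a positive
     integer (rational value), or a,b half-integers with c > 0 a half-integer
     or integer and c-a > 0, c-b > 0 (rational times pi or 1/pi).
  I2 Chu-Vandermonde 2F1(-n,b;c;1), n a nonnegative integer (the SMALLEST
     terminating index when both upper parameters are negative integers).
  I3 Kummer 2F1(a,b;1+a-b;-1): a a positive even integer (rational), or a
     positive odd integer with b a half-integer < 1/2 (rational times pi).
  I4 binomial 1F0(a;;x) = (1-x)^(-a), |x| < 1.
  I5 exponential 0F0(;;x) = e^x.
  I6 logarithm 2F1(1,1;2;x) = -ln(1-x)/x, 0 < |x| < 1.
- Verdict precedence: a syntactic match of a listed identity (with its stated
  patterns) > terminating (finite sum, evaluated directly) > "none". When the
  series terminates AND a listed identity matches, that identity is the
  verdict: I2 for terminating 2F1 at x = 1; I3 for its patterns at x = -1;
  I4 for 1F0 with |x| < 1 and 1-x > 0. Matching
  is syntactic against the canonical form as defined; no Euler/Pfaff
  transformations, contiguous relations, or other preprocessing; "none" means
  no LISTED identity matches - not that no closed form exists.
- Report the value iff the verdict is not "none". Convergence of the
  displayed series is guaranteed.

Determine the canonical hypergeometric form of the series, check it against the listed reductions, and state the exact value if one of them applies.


First insight: t_0 being \frac{7}{10}, the factor k^2 + 1 cancels (top and bottom), leaving C = 7/10.
Adjacent-term ratio: r(k) = \frac{2}{3} * (k+1) (k+6) / [(k+4) (k+1)] ; factor over Q: parameters, x = \frac{2}{3}, and C = \frac{7}{10}.

With C = \frac{7}{10}: the canonical form is 2F1(1, 6; 4; \frac{2}{3}). Verdict: none (x = \frac{2}{3}): each listed identity misses the multisets {1, 6} ; {4}.


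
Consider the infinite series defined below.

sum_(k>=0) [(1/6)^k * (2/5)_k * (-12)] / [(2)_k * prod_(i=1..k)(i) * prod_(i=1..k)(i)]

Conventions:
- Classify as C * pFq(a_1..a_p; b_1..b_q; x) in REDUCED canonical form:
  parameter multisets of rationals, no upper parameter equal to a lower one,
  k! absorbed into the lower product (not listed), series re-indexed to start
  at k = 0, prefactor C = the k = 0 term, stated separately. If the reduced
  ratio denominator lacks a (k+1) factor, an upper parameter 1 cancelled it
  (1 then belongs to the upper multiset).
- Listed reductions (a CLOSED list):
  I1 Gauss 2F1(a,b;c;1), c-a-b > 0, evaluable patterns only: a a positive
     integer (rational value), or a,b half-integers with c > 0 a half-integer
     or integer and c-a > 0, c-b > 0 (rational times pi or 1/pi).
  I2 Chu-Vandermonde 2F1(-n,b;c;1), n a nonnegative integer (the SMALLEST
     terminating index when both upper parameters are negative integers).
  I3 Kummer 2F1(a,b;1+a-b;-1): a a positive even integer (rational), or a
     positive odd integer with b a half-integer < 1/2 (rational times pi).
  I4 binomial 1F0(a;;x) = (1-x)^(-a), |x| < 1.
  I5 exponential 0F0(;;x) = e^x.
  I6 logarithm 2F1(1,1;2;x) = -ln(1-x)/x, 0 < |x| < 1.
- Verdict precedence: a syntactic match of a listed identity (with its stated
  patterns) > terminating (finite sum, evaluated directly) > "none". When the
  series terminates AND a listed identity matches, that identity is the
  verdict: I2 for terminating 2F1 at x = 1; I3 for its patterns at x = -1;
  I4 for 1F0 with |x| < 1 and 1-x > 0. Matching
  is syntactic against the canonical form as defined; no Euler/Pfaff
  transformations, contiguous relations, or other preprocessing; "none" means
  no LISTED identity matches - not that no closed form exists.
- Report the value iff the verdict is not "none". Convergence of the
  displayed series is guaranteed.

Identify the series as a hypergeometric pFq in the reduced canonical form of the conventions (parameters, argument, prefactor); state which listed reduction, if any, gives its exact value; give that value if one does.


This is -12 * 1F2(2/5; 1, 2; 1/6) in reduced canonical form. Verdict: none. A 1F2 with upper {2/5} fits none of I1-I6 at x = 1/6; the sum runs forever.

Key observation: t_0 being -12, the lower running product (C = -12) is a rising factorial.
Ratio: r(k) = (1/6) * (k+2/5) / [(k+1) (k+2) (k+1)] - rational in k. x = (1/6); t_0 = -12; negate the roots.


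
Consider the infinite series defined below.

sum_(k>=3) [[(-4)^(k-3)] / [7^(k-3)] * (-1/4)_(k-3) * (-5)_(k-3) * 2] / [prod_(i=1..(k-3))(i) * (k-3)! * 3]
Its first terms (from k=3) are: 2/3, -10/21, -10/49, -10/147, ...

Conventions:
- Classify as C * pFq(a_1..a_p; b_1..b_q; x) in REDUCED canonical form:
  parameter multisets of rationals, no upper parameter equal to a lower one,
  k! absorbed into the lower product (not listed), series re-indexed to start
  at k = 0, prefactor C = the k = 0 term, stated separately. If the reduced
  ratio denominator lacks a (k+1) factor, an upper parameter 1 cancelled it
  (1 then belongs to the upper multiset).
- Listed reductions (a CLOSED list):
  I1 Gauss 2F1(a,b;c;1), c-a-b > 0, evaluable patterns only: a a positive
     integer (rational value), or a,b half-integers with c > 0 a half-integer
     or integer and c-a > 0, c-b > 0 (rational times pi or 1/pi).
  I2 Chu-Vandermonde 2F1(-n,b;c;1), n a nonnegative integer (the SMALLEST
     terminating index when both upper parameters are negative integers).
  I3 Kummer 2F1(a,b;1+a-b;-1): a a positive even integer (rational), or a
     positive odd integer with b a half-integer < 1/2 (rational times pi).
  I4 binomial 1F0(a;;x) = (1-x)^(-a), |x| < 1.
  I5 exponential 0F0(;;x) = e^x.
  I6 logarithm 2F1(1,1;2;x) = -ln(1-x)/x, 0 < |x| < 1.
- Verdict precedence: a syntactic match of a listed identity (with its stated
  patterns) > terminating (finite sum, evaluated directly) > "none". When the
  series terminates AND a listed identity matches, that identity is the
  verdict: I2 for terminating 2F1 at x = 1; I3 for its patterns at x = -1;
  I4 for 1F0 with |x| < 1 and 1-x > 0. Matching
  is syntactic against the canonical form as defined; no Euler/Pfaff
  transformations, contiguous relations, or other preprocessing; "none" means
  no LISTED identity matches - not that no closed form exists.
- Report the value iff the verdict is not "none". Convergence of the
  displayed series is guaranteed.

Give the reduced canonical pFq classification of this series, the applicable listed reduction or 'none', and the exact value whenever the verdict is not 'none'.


The tell: t_0 = 2/3 here, and the constant factors (C = 2/3) combine into one prefactor.
Consecutive-term ratio: r(k) = (-4/7) * (k-5) (k-1/4) / [(k+1) (k+1)] ; factor over Q: parameters, x = (-4/7), and C = 2/3.

The series (x = -4/7) is 2F1: upper {-5, -1/4}, lower {1}, prefactor 2/3. Verdict: terminating. (-5)_k vanishes past k = 5, leaving a 6-term sum, computed directly. Hence: -1385/14406.


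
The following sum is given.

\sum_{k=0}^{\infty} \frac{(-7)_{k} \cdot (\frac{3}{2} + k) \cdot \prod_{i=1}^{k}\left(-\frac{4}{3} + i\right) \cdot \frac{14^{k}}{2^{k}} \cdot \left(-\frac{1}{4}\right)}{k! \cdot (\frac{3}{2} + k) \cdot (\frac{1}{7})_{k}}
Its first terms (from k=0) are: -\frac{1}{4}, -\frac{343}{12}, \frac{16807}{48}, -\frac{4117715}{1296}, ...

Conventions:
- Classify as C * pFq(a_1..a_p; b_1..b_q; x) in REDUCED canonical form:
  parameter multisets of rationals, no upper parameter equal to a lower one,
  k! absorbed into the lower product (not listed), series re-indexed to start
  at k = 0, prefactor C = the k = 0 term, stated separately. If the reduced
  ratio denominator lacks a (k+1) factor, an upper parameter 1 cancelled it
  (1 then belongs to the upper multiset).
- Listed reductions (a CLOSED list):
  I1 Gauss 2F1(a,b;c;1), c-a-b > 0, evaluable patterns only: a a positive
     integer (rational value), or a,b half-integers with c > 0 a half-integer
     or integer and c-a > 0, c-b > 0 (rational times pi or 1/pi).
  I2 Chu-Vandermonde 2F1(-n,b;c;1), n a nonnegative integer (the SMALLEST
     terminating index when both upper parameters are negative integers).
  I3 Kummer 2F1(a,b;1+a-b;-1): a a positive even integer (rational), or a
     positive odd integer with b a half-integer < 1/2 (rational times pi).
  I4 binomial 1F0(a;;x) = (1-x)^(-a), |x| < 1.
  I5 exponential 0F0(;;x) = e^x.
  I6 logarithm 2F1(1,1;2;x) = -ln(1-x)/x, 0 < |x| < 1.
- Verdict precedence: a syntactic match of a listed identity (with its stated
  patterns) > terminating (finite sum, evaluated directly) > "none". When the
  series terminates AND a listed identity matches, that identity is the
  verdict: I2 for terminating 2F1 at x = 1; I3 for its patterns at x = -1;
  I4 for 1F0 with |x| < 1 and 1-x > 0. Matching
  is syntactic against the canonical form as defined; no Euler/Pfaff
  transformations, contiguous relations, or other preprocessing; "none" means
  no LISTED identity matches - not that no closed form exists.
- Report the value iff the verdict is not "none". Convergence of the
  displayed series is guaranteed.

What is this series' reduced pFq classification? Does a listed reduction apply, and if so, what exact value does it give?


Reduced: x = 7, 2F1, upper = {-7, -\frac{1}{3}}, lower = {\frac{1}{7}}, C = -\frac{1}{4}. Verdict: terminating - no listed pattern fits, but -7 in the upper list cuts the series at k = 7; direct evaluation. Value: -\frac{276165377397865}{6479801064}.

Structural cue: from the first term -\frac{1}{4}: the running product (C = -1/4, x = 7) telescopes to a rising factorial.
Adjacent-term ratio: r(k) = 7 * (k-7) (k-\frac{1}{3}) / [(k+\frac{1}{7}) (k+1)] - rational in k. x = 7; t_0 = -\frac{1}{4}; negate the roots.


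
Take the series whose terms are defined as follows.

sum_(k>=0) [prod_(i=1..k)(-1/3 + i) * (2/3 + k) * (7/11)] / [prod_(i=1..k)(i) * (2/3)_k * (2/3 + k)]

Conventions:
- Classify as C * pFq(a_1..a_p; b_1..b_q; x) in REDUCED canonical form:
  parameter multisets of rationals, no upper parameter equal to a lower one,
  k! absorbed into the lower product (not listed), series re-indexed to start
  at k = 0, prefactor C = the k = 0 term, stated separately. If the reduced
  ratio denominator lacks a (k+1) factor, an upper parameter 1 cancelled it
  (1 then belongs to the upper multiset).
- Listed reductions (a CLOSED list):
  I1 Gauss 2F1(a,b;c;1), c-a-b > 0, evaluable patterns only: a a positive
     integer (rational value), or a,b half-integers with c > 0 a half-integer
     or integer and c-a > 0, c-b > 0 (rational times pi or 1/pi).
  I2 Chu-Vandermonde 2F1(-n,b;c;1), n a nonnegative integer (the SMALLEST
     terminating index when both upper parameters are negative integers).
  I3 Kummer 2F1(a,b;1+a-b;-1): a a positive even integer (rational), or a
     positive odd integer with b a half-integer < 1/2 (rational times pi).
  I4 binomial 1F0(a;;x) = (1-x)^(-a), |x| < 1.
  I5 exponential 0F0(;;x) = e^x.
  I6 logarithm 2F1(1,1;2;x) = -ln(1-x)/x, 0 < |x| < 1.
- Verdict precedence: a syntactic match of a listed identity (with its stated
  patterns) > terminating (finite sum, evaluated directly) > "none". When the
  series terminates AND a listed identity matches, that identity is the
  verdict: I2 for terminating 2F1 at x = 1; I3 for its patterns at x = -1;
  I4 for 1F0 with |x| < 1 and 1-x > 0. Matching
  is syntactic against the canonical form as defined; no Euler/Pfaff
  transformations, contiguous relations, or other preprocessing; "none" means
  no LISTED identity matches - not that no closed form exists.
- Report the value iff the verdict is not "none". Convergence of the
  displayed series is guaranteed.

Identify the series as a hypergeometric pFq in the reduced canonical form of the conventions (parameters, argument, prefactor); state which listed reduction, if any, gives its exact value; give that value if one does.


Key step: with t_0 = 7/11, the product of the first k integers (C = 7/11) is k!.
Term ratio: r(k) = 1 * 1 / [(k+1)] - rational in k, leading ratio 1; with t_0 = 7/11, classification follows.

Reduced: x = 1, 0F0, upper = {-}, lower = {-}, C = 7/11. Verdict (x = 1): exponential (I5) applies (the 0F0 exponential series at x = 1). Its exact value is (7/11) * e^(1).


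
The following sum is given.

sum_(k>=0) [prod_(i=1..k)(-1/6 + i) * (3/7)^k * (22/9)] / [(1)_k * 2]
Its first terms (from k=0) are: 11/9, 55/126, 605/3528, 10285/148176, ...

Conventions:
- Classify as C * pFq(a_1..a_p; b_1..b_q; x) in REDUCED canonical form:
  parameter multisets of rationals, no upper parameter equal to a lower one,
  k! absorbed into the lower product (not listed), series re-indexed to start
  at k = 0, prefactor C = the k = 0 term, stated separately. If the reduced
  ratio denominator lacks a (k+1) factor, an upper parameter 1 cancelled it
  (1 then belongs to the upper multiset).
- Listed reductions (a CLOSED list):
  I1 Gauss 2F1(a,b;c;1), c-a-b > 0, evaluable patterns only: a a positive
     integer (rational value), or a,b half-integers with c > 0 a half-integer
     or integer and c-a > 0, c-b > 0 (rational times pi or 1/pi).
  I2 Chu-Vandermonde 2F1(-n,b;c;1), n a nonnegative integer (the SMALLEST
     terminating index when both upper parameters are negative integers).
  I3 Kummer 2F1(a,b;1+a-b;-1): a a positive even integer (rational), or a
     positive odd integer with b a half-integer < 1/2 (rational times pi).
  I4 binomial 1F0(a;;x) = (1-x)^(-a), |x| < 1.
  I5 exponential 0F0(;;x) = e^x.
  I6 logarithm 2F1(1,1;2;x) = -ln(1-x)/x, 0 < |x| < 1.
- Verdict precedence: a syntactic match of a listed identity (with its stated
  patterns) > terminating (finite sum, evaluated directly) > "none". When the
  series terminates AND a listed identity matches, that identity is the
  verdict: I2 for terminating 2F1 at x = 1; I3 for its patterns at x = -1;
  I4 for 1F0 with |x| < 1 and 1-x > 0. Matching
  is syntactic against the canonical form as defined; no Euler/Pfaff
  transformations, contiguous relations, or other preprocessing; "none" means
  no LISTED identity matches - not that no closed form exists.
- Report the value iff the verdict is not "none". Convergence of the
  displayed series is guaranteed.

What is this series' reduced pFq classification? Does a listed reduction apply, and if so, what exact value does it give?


Prefactor 11/9, argument 3/7: 1F0 with upper {5/6} over lower {-}. Verdict (x = 3/7): the binomial series (I4) applies (the 1F0 binomial series: exponent -5/6, x = 3/7). Exact value: (11/9) * (4/7)^(-5/6).

The tell: from the first term 11/9: the running product (C = 11/9, x = 3/7) telescopes to a rising factorial.
Term ratio: r(k) = (3/7) * (k+5/6) / [(k+1)] - rational in k, leading ratio (3/7); with t_0 = 11/9, classification follows.


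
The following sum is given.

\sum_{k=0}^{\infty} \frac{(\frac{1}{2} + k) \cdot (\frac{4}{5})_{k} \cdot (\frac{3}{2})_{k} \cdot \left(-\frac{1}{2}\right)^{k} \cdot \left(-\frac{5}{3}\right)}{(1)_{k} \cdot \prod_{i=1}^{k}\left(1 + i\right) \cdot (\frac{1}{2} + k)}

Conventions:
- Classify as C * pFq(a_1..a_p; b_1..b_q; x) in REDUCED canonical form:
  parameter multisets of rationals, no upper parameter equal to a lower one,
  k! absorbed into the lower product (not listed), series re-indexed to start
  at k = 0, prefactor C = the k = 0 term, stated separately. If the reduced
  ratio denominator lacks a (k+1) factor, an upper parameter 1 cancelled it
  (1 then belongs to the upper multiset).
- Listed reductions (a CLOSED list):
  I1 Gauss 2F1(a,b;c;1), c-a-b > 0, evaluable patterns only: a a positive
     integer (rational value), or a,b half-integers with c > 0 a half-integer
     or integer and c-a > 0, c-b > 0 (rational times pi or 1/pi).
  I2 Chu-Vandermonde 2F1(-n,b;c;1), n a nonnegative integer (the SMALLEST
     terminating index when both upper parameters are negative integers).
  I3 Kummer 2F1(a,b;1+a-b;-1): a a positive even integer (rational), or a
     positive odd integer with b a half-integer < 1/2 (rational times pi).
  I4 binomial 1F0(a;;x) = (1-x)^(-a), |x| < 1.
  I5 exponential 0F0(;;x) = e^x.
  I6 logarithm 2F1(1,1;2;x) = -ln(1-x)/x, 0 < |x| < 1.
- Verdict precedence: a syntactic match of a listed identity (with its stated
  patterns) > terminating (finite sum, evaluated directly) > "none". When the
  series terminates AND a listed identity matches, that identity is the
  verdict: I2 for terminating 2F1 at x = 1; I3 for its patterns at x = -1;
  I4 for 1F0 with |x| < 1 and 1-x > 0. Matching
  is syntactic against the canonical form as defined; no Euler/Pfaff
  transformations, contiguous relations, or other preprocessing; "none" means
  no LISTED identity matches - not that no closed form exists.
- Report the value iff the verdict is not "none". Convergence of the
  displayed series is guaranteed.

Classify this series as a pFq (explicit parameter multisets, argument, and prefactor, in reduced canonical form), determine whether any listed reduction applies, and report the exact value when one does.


Structural cue: t_0 = -\frac{5}{3} here, and the lower running product (prefactor -5/3) is a rising factorial.
Term ratio: r(k) = -\frac{1}{2} * (k+\frac{4}{5}) (k+\frac{3}{2}) / [(k+2) (k+1)] - rational; roots negated = parameters, x = -\frac{1}{2}, C = -\frac{5}{3}.

x = -\frac{1}{2} here; the reduced form reads 2F1, upper {\frac{4}{5}, \frac{3}{2}}, lower {2}, C = -\frac{5}{3}. Verdict: none - at argument -\frac{1}{2} the multisets {\frac{4}{5}, \frac{3}{2}} ; {2} match no listed identity.


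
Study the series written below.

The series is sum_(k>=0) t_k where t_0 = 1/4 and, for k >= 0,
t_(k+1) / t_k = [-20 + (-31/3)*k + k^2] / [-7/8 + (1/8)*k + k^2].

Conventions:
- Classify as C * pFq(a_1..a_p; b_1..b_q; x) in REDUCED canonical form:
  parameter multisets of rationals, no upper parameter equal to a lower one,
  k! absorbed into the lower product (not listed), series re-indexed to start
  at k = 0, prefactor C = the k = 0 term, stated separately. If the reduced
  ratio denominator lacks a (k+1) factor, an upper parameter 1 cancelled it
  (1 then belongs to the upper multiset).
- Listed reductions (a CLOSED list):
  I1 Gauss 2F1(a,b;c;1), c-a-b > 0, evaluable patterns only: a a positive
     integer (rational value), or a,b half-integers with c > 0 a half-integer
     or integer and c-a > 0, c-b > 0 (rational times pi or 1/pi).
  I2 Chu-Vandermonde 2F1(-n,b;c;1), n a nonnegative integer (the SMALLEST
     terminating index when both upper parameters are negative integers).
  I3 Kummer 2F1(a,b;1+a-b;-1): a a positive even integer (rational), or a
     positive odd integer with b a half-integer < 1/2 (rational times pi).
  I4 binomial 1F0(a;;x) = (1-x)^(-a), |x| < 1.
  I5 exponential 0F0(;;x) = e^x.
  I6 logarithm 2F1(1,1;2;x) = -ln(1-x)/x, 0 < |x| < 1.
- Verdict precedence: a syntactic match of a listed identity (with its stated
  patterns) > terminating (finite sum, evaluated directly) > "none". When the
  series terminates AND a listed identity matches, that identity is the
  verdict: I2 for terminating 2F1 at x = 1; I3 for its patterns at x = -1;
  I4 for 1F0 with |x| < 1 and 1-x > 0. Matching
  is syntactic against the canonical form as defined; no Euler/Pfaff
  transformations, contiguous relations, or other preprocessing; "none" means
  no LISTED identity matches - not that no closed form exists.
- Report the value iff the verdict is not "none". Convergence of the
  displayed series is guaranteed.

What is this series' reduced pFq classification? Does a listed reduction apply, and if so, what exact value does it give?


With C = 1/4: the canonical form is 2F1(-12, 5/3; -7/8; 1). Verdict: this is Vandermonde's identity (I2) (terminating 2F1 at x = 1 with n = 12, b = 5/3, c = -7/8). Sum: 24930412197252553/471913465105367460.

The tell: with t_0 = 1/4, roots of the ratio polynomials (C = 1/4) are the negated parameters.
Adjacent-term ratio: r(k) = 1 * (k-12) (k+5/3) / [(k-7/8) (k+1)] - rational in k. x = 1; t_0 = 1/4; negate the roots.


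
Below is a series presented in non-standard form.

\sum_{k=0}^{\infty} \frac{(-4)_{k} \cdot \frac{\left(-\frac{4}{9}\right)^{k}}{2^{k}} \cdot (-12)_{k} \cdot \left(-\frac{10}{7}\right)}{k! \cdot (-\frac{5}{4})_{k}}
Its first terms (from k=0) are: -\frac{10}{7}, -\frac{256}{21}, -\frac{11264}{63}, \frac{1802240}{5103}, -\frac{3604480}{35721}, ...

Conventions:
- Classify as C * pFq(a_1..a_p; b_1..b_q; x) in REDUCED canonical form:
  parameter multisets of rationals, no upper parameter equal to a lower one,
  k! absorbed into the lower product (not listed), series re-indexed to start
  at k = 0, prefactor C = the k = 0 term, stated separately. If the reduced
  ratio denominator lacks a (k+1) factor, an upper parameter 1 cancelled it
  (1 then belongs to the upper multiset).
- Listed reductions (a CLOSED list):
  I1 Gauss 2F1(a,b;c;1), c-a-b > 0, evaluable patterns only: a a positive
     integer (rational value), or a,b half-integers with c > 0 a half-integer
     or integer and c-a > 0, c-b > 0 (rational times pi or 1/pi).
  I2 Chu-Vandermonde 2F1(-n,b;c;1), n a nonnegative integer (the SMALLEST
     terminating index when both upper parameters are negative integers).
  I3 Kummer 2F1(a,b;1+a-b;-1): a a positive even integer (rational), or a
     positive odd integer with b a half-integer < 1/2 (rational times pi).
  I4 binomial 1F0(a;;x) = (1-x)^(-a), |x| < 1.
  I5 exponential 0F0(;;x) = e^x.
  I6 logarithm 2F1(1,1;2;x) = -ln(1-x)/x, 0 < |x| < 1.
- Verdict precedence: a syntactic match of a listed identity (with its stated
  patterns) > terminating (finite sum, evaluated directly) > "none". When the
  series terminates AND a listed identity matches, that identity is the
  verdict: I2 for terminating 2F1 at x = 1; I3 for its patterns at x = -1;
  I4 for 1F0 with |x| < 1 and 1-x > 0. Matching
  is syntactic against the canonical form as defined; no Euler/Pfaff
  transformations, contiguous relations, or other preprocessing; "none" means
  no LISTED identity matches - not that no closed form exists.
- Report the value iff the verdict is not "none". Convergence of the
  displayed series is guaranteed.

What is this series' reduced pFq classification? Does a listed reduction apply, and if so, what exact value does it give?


With C = -\frac{10}{7}: the canonical form is 2F1(-12, -4; -\frac{5}{4}; -\frac{2}{9}). Verdict: terminating - upper parameter -4 makes this a finite sum (last index 4), evaluated exactly. Its exact value is \frac{2138026}{35721}.

Key step: t_0 being -\frac{10}{7}, the two k-th powers (C = -10/7) combine into one argument.
Term ratio: r(k) = -\frac{2}{9} * (k-12) (k-4) / [(k-\frac{5}{4}) (k+1)] - poly over poly, x = -\frac{2}{9} from leading terms; C = -\frac{10}{7} at k = 0.


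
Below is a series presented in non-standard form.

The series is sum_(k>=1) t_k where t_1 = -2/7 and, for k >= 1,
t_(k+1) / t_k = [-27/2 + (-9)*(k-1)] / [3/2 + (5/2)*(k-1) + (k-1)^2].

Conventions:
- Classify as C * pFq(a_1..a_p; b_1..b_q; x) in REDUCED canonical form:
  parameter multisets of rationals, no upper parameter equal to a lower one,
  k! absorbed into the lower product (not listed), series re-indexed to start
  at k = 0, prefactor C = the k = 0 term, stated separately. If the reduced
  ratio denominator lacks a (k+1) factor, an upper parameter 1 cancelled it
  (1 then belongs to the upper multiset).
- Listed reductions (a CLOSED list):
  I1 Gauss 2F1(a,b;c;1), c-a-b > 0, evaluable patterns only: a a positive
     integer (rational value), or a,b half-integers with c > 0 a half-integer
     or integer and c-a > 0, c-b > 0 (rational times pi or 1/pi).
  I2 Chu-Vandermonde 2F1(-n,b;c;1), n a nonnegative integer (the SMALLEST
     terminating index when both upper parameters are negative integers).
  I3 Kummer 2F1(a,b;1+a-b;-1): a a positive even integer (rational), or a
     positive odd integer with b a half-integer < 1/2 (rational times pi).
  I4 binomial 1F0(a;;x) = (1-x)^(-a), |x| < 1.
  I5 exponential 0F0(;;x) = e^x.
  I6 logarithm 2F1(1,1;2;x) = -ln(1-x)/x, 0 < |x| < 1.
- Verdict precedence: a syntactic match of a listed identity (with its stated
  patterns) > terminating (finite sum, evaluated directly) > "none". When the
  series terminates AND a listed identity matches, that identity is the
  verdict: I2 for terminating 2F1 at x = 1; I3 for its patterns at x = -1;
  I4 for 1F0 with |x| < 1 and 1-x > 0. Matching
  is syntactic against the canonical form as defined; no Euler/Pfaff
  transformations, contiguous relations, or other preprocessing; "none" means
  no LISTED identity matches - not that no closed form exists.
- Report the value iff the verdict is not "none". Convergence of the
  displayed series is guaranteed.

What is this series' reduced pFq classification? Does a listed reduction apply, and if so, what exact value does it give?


Classification (C = -2/7): 0F0 with upper {-}, lower {-}, argument x = -9. Verdict (x = -9): exponential (I5) applies (the 0F0 exponential series at x = -9). Exact value: (-2/7) * e^(-9).

The tell: t_0 being -2/7, the ratio is unreduced: k + 3/2 divides both sides (C = -2/7, x = -9).
Term ratio: r(k) = (-9) * 1 / [(k+1)] - rational in k. x = (-9); t_0 = -2/7; negate the roots.


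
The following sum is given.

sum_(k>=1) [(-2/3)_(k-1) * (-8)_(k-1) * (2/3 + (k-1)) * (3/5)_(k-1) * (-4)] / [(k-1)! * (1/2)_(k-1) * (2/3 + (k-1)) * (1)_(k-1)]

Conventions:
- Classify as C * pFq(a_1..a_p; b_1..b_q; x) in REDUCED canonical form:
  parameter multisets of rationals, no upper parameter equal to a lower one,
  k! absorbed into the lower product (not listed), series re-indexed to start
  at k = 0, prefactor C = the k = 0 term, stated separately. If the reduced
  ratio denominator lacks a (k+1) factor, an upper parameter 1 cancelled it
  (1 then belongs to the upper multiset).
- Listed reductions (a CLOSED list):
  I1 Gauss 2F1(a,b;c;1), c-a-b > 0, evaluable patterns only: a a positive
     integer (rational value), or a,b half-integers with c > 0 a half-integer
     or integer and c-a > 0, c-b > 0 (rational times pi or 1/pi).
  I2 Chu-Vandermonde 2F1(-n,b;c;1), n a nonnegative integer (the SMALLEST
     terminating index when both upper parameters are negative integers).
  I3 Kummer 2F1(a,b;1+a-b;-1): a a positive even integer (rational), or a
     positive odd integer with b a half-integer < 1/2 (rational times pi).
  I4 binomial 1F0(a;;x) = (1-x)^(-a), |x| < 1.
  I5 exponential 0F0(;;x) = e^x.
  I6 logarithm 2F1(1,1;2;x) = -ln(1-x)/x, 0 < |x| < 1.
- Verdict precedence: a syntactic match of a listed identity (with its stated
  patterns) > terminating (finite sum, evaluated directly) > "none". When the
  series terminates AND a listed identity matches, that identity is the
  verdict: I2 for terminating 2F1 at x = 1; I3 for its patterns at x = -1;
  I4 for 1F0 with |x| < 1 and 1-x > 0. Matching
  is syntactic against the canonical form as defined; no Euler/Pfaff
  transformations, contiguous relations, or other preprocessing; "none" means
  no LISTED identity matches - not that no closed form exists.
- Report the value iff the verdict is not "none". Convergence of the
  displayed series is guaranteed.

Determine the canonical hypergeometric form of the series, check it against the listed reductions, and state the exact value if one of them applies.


First insight: with t_0 = -4, (1)_k (C = -4) is k! itself.
Term ratio: r(k) = 1 * (k-8) (k-2/3) (k+3/5) / [(k+1/2) (k+1) (k+1)] - poly over poly, x = 1 from leading terms; C = -4 at k = 0.

Reduced: x = 1, 3F2, upper = {-8, -2/3, 3/5}, lower = {1/2, 1}, C = -4. Verdict: terminating - upper -8 stops the sum at k = 8; the 9 terms are added exactly. Sum: -137011872007724/6343154296875.


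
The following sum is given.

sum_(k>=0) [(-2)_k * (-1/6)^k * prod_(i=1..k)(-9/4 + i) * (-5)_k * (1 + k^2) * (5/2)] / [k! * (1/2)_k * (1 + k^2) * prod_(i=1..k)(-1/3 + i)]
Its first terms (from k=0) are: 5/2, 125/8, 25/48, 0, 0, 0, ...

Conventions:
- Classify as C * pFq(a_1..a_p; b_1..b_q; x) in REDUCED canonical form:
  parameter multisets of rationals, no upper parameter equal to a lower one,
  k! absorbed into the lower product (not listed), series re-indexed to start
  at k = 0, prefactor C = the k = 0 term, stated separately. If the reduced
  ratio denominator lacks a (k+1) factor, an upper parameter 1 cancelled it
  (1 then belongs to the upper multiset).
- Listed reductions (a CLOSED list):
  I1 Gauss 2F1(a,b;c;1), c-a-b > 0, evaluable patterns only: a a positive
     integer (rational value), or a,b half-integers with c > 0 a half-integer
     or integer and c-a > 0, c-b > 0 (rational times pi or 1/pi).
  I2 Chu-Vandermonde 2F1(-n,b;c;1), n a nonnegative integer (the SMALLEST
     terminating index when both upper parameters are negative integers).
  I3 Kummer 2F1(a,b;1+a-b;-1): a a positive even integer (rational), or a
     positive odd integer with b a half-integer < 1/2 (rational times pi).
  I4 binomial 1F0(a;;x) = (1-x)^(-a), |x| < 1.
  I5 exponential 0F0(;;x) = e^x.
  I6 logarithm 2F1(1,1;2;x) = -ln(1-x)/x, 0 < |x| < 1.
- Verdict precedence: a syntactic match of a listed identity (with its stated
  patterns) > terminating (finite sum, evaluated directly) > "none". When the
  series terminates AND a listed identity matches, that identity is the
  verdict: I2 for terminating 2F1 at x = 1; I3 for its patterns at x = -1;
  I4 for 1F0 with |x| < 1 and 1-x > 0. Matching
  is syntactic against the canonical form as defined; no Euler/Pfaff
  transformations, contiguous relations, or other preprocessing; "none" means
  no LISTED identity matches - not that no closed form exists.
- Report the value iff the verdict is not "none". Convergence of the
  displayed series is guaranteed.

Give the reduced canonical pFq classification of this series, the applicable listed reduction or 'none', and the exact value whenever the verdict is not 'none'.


Classification (C = 5/2): 3F2 with upper {-5, -2, -5/4}, lower {1/2, 2/3}, argument x = -1/6. Verdict: terminating - no listed pattern fits, but -2 in the upper list cuts the series at k = 2; direct evaluation. Sum: 895/48.

The tell: x = (-1/6) and the running product (C = 5/2) telescopes to a rising factorial.
Adjacent-term ratio: r(k) = (-1/6) * (k-5) (k-2) (k-5/4) / [(k+1/2) (k+2/3) (k+1)] - rational in k, leading ratio (-1/6); with t_0 = 5/2, classification follows.
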